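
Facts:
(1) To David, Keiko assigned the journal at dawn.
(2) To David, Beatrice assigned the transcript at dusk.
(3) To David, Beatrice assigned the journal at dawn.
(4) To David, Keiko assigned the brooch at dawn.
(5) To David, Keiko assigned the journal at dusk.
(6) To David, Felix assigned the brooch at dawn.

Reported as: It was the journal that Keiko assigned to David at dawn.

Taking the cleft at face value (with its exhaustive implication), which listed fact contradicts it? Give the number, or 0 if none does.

The cleft puts "the journal" in focus and presupposes the open proposition with Keiko as agent and David as recipient and at dawn as setting.
The exhaustive reading says no other thing fits that background.
But fact (4) also has Keiko as agent and David as recipient and at dawn as setting, with thing = the brooch — so the exhaustive reading fails.

4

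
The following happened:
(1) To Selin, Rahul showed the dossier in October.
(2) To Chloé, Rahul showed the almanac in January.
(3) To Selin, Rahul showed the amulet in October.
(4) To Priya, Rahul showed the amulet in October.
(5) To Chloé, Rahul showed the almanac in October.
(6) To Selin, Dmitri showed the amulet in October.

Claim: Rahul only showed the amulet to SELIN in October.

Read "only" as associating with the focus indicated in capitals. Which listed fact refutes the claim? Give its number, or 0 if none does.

Focus (in capitals) is "Selin" — the recipient. "Only" excludes alternative recipients while holding fixed same agent, thing, setting (Rahul / the amulet / in October).
Fact (4) matches on same agent, thing, setting (Rahul / the amulet / in October), but has recipient = Priya instead. That refutes the claim.

4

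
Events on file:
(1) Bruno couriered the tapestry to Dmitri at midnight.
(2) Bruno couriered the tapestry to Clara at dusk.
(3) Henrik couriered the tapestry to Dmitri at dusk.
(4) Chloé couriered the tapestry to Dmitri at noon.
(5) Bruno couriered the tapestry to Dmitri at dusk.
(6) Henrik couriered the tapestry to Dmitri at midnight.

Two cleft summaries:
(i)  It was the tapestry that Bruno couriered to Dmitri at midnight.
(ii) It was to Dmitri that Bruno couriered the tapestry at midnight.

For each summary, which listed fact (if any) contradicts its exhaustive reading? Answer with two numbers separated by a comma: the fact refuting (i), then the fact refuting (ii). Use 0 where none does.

0, 0

(i): focus "the tapestry". No fact shares same agent, recipient, setting (Bruno / Dmitri / at midnight) with a different thing. 0.
(ii): focus "Dmitri". No fact shares same agent, thing, setting (Bruno / the tapestry / at midnight) with a different recipient. 0.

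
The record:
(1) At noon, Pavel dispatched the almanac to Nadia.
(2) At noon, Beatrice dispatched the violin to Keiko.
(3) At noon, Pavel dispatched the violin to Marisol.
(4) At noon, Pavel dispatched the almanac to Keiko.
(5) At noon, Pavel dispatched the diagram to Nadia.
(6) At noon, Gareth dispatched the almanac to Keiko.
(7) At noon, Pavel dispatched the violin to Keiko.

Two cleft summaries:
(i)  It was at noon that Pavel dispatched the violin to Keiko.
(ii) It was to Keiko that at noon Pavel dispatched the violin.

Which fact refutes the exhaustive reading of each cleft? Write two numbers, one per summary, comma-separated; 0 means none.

0, 3

(i): focus "at noon". No fact shares Pavel as agent and the violin as thing and Keiko as recipient with a different setting. 0.
(ii): focus "Keiko". Looking for Pavel as agent and the violin as thing and at noon as setting with some other recipient — fact (3) has Marisol there. Refuted.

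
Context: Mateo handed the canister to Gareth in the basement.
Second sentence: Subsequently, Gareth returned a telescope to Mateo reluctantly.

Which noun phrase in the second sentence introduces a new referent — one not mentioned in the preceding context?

a telescope

"Gareth" and "Mateo" in the second sentence are given — already mentioned in the context.
"a telescope" has no antecedent in the context; it is discourse-new (the indefinite article also signals a new referent).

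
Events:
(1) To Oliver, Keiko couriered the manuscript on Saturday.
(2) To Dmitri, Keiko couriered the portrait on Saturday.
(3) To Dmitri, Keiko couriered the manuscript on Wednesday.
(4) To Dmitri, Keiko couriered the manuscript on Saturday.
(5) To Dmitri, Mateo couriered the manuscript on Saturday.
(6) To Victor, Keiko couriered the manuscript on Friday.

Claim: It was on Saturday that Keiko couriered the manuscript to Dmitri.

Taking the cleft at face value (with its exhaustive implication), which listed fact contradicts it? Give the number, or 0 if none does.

3

Focus of the cleft: "on Saturday" (the setting). Presupposed background: Keiko as agent and the manuscript as thing and Dmitri as recipient.
The exhaustive reading says no other setting fits that background.
But fact (3) also has Keiko as agent and the manuscript as thing and Dmitri as recipient, with setting = on Wednesday — so the exhaustive reading fails.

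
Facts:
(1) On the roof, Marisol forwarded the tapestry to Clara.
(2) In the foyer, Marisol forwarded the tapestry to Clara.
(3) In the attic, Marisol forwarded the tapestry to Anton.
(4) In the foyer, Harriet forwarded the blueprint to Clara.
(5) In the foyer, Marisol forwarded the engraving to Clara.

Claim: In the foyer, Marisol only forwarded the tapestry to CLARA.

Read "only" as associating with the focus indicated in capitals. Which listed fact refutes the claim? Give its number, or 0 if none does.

0

The capitals mark "Clara" as focus. So "only" rules out other recipients, with the rest (Marisol as agent and the tapestry as thing and in the foyer as setting) as background.
No fact matches Marisol as agent and the tapestry as thing and in the foyer as setting with a different recipient — every other fact differs on at least one backgrounded slot. So no fact refutes it.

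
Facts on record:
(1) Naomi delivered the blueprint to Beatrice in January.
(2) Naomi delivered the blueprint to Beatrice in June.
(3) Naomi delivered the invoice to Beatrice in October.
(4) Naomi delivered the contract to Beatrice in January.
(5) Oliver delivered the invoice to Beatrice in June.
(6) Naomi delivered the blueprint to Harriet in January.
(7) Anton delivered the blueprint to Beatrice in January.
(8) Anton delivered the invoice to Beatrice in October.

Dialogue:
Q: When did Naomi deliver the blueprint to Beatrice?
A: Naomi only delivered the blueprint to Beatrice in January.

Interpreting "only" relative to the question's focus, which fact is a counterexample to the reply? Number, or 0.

Answering "When did ...?" puts focus on the setting — here, "in January".
"Only" then excludes alternative settings while the background — agent = Naomi, thing = the blueprint, recipient = Beatrice — is held fixed.
Fact (2) shares the background with a different setting (in June) — counterexample.
(Fact (4) would refute a reading with focus on the thing — but that is not what the question asks.)

2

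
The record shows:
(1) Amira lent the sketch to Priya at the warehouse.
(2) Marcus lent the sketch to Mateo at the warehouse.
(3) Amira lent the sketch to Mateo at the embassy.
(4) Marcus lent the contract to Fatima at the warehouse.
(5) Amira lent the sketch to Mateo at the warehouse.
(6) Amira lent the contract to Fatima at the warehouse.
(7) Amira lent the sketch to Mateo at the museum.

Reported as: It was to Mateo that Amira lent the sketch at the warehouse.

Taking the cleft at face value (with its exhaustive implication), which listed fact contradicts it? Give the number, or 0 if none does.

The cleft puts "Mateo" in focus and presupposes the open proposition with same agent, thing, setting (Amira / the sketch / at the warehouse).
The exhaustive reading says no other recipient fits that background.
But fact (1) also has same agent, thing, setting (Amira / the sketch / at the warehouse), with recipient = Priya — so the exhaustive reading fails.

1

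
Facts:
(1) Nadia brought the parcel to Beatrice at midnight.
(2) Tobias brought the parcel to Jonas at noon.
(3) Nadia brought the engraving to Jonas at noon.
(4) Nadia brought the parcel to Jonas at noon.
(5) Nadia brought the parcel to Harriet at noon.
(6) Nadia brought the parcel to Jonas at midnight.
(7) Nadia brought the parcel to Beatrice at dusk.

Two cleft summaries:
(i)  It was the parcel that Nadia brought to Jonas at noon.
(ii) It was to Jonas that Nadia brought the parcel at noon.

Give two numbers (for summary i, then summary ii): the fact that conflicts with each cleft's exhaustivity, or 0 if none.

3, 5

(i): focus "the parcel". Looking for Nadia as agent and Jonas as recipient and at noon as setting with some other thing — fact (3) has the engraving there. Refuted.
(ii): focus "Jonas". Looking for Nadia as agent and the parcel as thing and at noon as setting with some other recipient — fact (5) has Harriet there. Refuted.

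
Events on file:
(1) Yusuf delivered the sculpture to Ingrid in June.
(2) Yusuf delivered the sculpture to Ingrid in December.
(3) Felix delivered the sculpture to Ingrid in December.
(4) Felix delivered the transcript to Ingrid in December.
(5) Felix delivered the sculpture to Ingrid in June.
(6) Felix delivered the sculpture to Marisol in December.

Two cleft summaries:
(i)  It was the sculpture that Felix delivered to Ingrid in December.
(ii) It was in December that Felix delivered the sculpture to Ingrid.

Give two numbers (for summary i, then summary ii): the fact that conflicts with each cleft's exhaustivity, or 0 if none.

4, 5

(i): focus "the sculpture". Looking for same agent, recipient, setting (Felix / Ingrid / in December) with some other thing — fact (4) has the transcript there. Refuted.
(ii): focus "in December". Looking for same agent, thing, recipient (Felix / the sculpture / Ingrid) with some other setting — fact (5) has in June there. Refuted.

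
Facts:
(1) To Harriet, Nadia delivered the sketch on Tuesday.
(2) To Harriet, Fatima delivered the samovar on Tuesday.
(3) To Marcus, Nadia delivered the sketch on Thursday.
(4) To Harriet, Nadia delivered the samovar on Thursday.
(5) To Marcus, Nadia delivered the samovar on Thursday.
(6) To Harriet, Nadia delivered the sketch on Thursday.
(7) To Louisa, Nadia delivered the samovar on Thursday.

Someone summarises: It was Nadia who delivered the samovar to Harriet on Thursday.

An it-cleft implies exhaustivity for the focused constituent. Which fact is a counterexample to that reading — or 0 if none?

Focus of the cleft: "Nadia" (the agent). Presupposed background: thing = the samovar, recipient = Harriet, setting = on Thursday.
Exhaustivity: Nadia is the only agent satisfying that background.
No listed fact matches the background with a different agent. Exhaustivity holds.

0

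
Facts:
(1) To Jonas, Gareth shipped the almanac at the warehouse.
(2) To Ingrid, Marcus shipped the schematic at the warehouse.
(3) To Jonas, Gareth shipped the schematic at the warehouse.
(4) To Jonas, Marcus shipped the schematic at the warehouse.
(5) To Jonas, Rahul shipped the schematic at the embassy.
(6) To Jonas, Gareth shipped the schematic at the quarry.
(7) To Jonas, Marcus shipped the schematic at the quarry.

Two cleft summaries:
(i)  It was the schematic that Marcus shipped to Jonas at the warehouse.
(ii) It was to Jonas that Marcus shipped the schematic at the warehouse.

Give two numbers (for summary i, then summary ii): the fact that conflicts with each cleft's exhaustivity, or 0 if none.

0, 2

(i): focus "the schematic". No fact shares Marcus as agent and Jonas as recipient and at the warehouse as setting with a different thing. 0.
(ii): focus "Jonas". Looking for Marcus as agent and the schematic as thing and at the warehouse as setting with some other recipient — fact (2) has Ingrid there. Refuted.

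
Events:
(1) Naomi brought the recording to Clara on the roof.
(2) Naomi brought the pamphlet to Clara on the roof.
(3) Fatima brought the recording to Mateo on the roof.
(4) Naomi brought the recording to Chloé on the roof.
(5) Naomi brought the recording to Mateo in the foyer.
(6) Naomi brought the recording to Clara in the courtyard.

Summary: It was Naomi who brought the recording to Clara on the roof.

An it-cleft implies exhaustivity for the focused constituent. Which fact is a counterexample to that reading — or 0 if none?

Focus of the cleft: "Naomi" (the agent). Presupposed background: thing = the recording, recipient = Clara, setting = on the roof.
Exhaustivity: Naomi is the only agent satisfying that background.
Every other fact differs from the presupposition on some backgrounded slot, so none challenges the exhaustivity.

0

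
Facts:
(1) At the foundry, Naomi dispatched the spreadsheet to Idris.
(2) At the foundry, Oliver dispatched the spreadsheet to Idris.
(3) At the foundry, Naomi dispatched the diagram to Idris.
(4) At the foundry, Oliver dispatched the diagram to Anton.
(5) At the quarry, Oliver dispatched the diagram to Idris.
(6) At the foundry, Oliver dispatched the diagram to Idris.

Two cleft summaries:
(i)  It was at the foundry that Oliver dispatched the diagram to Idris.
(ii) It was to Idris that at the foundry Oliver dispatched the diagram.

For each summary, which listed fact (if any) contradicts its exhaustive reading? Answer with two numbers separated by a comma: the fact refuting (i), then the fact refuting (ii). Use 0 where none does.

5, 4

(i): focus "at the foundry". Looking for agent = Oliver, thing = the diagram, recipient = Idris with some other setting — fact (5) has at the quarry there. Refuted.
(ii): focus "Idris". Looking for agent = Oliver, thing = the diagram, setting = at the foundry with some other recipient — fact (4) has Anton there. Refuted.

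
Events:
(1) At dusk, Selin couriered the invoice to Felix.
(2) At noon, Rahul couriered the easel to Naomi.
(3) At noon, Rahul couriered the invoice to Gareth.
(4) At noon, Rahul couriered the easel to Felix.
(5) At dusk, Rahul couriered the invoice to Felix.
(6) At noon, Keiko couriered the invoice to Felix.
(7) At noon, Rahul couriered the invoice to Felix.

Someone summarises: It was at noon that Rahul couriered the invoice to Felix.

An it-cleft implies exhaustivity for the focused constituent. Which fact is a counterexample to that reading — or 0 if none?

Focus of the cleft: "at noon" (the setting). Presupposed background: same agent, thing, recipient (Rahul / the invoice / Felix).
Exhaustivity: at noon is the only setting satisfying that background.
But fact (5) also has same agent, thing, recipient (Rahul / the invoice / Felix), with setting = at dusk — so the exhaustive reading fails.

5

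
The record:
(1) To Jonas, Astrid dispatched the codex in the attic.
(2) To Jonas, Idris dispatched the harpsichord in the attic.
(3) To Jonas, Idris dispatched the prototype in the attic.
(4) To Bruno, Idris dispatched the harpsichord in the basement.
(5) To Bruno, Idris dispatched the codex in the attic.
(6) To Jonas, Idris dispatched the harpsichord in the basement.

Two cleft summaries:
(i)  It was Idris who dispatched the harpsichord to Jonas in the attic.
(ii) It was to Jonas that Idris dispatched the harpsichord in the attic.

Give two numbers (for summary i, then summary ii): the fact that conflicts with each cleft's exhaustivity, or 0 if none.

Summary (i) focuses "Idris" (the agent); background the harpsichord as thing and Jonas as recipient and in the attic as setting. No fact matches that background with a different agent, so 0.
Summary (ii) focuses "Jonas" (the recipient); background Idris as agent and the harpsichord as thing and in the attic as setting. No fact matches that background with a different recipient, so 0.

0, 0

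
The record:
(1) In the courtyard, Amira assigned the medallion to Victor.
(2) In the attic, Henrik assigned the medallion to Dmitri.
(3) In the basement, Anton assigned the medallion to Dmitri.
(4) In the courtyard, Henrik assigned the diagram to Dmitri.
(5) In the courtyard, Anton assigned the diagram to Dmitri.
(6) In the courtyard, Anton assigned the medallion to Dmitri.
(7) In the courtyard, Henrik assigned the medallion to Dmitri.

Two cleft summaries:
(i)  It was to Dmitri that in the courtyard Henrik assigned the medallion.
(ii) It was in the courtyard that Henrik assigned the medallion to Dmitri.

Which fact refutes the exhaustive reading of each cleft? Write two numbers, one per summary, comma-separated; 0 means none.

(i): focus "Dmitri". No fact shares Henrik as agent and the medallion as thing and in the courtyard as setting with a different recipient. 0.
(ii): focus "in the courtyard". Looking for Henrik as agent and the medallion as thing and Dmitri as recipient with some other setting — fact (2) has in the attic there. Refuted.

0, 2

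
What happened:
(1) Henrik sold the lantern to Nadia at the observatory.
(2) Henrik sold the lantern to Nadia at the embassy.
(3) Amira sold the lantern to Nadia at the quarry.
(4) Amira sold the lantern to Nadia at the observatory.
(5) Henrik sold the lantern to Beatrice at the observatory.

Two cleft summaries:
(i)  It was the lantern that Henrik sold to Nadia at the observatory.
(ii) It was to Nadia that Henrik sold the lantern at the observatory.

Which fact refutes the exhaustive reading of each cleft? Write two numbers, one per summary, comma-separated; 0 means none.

0, 5

(i): focus "the lantern". No fact shares Henrik as agent and Nadia as recipient and at the observatory as setting with a different thing. 0.
(ii): focus "Nadia". Looking for Henrik as agent and the lantern as thing and at the observatory as setting with some other recipient — fact (5) has Beatrice there. Refuted.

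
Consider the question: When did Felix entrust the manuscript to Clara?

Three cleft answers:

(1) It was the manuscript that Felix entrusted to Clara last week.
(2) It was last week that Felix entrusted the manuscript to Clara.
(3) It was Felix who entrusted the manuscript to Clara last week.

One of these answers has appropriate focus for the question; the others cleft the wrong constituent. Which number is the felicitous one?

The question word "when" targets the time.
Option (1) clefts "the manuscript" — the direct object, not what was asked.
Option (2) clefts "last week" — that matches what the question asks about.
Option (3) clefts "Felix" — the subject (agent), not what was asked.
So the congruent reply is (2).

2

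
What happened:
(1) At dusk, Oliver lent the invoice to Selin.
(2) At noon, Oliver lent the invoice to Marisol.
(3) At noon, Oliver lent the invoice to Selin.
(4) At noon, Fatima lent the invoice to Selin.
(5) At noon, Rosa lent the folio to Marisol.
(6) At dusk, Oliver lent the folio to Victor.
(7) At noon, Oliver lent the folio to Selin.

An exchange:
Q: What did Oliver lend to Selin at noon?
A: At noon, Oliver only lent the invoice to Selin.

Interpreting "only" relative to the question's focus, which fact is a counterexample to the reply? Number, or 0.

7

The question "What did ...?" targets the thing, so in the reply the focus falls on "the invoice".
So "only" ranges over things; the rest (same agent, recipient, setting (Oliver / Selin / at noon)) is presupposed.
Fact (7) keeps same agent, recipient, setting (Oliver / Selin / at noon) but has thing = the folio; that refutes the reply.
(Fact (1) would refute a reading with focus on the setting — but that is not what the question asks.)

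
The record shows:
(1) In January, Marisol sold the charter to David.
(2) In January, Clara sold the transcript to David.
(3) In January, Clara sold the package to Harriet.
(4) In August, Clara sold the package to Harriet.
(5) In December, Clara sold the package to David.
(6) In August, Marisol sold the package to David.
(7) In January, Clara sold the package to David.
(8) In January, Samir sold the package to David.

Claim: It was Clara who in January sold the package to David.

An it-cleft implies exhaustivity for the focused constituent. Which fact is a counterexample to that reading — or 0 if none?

The cleft puts "Clara" in focus and presupposes the open proposition with thing = the package, recipient = David, setting = in January.
Exhaustivity: Clara is the only agent satisfying that background.
Fact (8) shares the background but with agent = Samir; exhaustivity is violated.

8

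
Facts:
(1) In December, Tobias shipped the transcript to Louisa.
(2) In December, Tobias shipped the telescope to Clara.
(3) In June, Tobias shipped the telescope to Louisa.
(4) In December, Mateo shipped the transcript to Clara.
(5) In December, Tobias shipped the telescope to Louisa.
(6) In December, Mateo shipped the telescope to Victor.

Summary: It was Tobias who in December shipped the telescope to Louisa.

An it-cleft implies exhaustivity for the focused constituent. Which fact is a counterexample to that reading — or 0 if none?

0

The cleft puts "Tobias" in focus and presupposes the open proposition with the telescope as thing and Louisa as recipient and in December as setting.
Exhaustivity: Tobias is the only agent satisfying that background.
No listed fact matches the background with a different agent. Exhaustivity holds.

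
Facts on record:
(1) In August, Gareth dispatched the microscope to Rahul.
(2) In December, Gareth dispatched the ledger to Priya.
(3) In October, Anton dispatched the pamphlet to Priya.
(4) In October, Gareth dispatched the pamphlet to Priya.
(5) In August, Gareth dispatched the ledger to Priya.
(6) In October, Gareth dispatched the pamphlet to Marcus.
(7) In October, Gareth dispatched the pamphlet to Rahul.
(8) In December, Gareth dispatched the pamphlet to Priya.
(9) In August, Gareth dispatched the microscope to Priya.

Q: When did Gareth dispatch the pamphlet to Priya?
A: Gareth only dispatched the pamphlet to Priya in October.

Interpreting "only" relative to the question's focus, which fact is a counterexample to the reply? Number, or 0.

Answering "When did ...?" puts focus on the setting — here, "in October".
"Only" then excludes alternative settings while the background — agent = Gareth, thing = the pamphlet, recipient = Priya — is held fixed.
Fact (8) shares the background with a different setting (in December) — counterexample.
(Fact (6) would refute a reading with focus on the recipient — but that is not what the question asks.)

8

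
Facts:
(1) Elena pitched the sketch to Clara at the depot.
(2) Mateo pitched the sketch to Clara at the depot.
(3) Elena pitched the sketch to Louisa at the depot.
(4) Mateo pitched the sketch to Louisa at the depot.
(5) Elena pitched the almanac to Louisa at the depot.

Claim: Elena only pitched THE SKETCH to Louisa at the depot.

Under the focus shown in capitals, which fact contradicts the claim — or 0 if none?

5

The capitals mark "the sketch" as focus. So "only" rules out other things, with the rest (Elena as agent and Louisa as recipient and at the depot as setting) as background.
Fact (5) shares the background but differs in thing (the almanac) — a counterexample.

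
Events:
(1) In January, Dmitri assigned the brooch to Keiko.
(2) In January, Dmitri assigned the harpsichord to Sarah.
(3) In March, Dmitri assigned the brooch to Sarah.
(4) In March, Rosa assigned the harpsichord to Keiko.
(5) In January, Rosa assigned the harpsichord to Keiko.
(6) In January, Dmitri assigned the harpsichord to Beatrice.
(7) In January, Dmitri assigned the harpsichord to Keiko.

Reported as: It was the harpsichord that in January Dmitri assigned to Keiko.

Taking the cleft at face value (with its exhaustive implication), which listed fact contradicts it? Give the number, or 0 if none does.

The cleft puts "the harpsichord" in focus and presupposes the open proposition with same agent, recipient, setting (Dmitri / Keiko / in January).
The exhaustive reading says no other thing fits that background.
Fact (1) shares the background but with thing = the brooch; exhaustivity is violated.

1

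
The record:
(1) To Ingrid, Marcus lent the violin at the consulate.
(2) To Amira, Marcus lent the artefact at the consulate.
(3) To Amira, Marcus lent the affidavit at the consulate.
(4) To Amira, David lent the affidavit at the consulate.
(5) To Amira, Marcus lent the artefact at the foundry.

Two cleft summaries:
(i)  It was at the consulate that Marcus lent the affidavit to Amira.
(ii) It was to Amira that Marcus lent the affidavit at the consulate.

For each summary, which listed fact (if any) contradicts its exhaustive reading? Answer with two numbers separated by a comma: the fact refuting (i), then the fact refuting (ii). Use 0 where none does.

(i): focus "at the consulate". No fact shares agent = Marcus, thing = the affidavit, recipient = Amira with a different setting. 0.
(ii): focus "Amira". No fact shares agent = Marcus, thing = the affidavit, setting = at the consulate with a different recipient. 0.

0, 0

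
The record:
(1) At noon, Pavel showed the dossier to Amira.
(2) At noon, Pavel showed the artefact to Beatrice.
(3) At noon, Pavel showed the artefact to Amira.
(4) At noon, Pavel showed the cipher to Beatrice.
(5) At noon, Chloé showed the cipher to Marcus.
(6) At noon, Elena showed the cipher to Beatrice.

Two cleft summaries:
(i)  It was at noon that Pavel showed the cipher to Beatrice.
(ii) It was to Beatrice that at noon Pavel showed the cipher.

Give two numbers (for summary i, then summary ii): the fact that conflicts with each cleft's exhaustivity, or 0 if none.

0, 0

Summary (i) focuses "at noon" (the setting); background Pavel as agent and the cipher as thing and Beatrice as recipient. No fact matches that background with a different setting, so 0.
Summary (ii) focuses "Beatrice" (the recipient); background Pavel as agent and the cipher as thing and at noon as setting. No fact matches that background with a different recipient, so 0.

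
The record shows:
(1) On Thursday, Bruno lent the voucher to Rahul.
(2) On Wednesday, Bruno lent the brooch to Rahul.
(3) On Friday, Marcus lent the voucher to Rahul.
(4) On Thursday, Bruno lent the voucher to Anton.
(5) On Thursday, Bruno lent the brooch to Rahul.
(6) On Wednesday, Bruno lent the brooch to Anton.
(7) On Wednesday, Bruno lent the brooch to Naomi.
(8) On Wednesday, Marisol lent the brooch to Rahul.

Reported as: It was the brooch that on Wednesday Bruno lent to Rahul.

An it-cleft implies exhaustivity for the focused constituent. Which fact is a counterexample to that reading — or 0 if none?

The cleft puts "the brooch" in focus and presupposes the open proposition with same agent, recipient, setting (Bruno / Rahul / on Wednesday).
The exhaustive reading says no other thing fits that background.
No listed fact matches the background with a different thing. Exhaustivity holds.

0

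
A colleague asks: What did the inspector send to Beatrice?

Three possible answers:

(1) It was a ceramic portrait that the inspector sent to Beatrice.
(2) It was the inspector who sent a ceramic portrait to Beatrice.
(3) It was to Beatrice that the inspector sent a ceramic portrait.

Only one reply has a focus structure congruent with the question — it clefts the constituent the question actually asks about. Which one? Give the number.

The question word "what" targets the direct object.
Option (1) clefts "a ceramic portrait" — that matches what the question asks about.
Option (2) clefts "the inspector" — the subject (agent), not what was asked.
Option (3) clefts "to Beatrice" — the recipient, not what was asked.
So the congruent reply is (1).

1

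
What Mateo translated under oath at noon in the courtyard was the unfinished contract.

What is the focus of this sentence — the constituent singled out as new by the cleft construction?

the unfinished contract

In a pseudo-cleft "What ... was X", the post-copular constituent X is the focus.
Here the focus is "the unfinished contract". The backgrounded (presupposed) material includes "Mateo", "under oath", "in the courtyard" and "at noon".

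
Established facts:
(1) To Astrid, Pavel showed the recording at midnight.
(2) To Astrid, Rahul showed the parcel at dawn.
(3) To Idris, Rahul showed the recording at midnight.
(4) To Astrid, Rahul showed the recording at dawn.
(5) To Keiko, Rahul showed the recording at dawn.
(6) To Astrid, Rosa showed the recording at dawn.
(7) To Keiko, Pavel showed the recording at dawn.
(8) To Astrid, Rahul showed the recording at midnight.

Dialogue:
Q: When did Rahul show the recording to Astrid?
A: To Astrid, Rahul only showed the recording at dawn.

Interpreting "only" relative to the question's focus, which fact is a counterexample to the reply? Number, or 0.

Answering "When did ...?" puts focus on the setting — here, "at dawn".
So "only" ranges over settings; the rest (Rahul as agent and the recording as thing and Astrid as recipient) is presupposed.
Fact (8) keeps Rahul as agent and the recording as thing and Astrid as recipient but has setting = at midnight; that refutes the reply.
(Fact (5) would refute a reading with focus on the recipient — but that is not what the question asks.)

8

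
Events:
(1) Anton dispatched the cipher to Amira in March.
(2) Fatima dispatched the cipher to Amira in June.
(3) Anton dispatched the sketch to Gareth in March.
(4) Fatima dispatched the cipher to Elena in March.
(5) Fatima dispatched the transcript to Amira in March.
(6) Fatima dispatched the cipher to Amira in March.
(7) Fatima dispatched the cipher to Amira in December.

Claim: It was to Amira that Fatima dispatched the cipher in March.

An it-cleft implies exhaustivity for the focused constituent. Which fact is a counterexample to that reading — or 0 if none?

4

Focus of the cleft: "Amira" (the recipient). Presupposed background: Fatima as agent and the cipher as thing and in March as setting.
Exhaustivity: Amira is the only recipient satisfying that background.
But fact (4) also has Fatima as agent and the cipher as thing and in March as setting, with recipient = Elena — so the exhaustive reading fails.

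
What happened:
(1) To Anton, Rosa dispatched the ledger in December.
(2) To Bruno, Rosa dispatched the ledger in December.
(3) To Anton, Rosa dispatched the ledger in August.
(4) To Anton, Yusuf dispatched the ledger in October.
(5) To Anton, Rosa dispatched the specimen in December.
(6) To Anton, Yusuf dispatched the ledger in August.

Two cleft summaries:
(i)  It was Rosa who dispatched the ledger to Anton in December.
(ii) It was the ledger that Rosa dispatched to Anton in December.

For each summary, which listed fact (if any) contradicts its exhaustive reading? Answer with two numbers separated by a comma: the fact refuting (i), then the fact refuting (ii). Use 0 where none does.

0, 5

Summary (i) focuses "Rosa" (the agent); background the ledger as thing and Anton as recipient and in December as setting. No fact matches that background with a different agent, so 0.
Summary (ii) focuses "the ledger" (the thing); background Rosa as agent and Anton as recipient and in December as setting. Fact (5) matches that background with thing = the specimen — refutes (ii).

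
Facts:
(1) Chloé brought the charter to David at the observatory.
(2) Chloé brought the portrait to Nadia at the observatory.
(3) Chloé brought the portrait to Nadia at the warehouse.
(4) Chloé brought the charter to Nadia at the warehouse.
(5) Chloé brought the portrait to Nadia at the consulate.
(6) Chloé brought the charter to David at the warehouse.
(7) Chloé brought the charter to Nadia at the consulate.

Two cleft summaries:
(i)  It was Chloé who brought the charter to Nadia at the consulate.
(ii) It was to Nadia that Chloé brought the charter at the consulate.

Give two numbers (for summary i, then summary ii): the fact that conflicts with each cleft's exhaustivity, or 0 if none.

(i): focus "Chloé". No fact shares same thing, recipient, setting (the charter / Nadia / at the consulate) with a different agent. 0.
(ii): focus "Nadia". No fact shares same agent, thing, setting (Chloé / the charter / at the consulate) with a different recipient. 0.

0, 0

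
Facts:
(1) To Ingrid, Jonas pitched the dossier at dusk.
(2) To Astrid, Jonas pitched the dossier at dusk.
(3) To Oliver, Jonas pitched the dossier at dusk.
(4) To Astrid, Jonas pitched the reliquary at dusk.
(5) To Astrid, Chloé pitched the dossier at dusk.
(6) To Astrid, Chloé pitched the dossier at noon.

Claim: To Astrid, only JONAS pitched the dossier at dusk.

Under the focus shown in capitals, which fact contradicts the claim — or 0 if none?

Focus (in capitals) is "Jonas" — the agent. "Only" excludes alternative agents while holding fixed thing = the dossier, recipient = Astrid, setting = at dusk.
Fact (5) shares the background but differs in agent (Chloé) — a counterexample.

5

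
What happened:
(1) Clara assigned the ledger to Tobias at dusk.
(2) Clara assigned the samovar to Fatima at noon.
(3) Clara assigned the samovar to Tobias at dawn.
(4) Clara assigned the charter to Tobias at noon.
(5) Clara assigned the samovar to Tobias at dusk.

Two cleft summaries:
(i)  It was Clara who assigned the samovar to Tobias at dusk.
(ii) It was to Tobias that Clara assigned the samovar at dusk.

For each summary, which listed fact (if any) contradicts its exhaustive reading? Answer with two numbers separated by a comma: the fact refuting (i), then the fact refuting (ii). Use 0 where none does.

0, 0

(i): focus "Clara". No fact shares the samovar as thing and Tobias as recipient and at dusk as setting with a different agent. 0.
(ii): focus "Tobias". No fact shares Clara as agent and the samovar as thing and at dusk as setting with a different recipient. 0.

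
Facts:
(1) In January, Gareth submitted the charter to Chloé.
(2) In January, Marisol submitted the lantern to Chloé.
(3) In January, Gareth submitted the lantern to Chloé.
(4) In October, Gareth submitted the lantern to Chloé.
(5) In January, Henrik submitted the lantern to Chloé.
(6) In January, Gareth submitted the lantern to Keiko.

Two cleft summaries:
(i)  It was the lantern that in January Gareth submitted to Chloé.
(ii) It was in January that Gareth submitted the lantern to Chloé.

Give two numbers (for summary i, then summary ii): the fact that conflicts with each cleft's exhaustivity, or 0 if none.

1, 4

Summary (i) focuses "the lantern" (the thing); background Gareth as agent and Chloé as recipient and in January as setting. Fact (1) matches that background with thing = the charter — refutes (i).
Summary (ii) focuses "in January" (the setting); background Gareth as agent and the lantern as thing and Chloé as recipient. Fact (4) matches that background with setting = in October — refutes (ii).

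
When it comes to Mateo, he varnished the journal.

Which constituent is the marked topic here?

Mateo

The construction explicitly marks "Mateo" as what the sentence is about — the topic.
The remainder of the clause is the comment (what is said about the topic).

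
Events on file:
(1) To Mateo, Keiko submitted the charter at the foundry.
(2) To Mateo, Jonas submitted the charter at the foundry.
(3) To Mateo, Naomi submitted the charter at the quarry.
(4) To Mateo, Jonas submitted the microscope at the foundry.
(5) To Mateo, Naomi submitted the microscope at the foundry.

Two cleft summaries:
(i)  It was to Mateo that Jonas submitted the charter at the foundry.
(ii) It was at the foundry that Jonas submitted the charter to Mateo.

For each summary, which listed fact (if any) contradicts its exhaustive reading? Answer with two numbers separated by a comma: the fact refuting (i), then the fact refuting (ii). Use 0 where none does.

0, 0

Summary (i) focuses "Mateo" (the recipient); background same agent, thing, setting (Jonas / the charter / at the foundry). No fact matches that background with a different recipient, so 0.
Summary (ii) focuses "at the foundry" (the setting); background same agent, thing, recipient (Jonas / the charter / Mateo). No fact matches that background with a different setting, so 0.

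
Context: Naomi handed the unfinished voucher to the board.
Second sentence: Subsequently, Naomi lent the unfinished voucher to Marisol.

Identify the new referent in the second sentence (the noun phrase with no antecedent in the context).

"Naomi" and "the unfinished voucher" in the second sentence are given — already mentioned in the context.
"Marisol" has no antecedent in the context; it is discourse-new.

Marisol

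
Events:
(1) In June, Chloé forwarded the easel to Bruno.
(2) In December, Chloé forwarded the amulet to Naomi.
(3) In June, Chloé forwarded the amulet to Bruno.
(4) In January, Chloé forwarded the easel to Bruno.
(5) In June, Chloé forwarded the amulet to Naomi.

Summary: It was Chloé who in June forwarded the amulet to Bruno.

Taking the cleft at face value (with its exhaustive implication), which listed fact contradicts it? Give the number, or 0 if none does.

0

The cleft puts "Chloé" in focus and presupposes the open proposition with thing = the amulet, recipient = Bruno, setting = in June.
Exhaustivity: Chloé is the only agent satisfying that background.
Every other fact differs from the presupposition on some backgrounded slot, so none challenges the exhaustivity.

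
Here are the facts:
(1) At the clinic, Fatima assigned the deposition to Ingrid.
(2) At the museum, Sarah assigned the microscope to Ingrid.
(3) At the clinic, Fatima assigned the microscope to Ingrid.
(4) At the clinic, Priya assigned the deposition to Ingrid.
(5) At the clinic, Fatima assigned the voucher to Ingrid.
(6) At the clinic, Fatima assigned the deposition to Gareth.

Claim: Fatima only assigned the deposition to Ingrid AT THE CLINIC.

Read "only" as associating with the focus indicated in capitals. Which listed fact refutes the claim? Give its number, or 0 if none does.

0

The capitals mark "at the clinic" as focus. So "only" rules out other settings, with the rest (Fatima as agent and the deposition as thing and Ingrid as recipient) as background.
No fact matches Fatima as agent and the deposition as thing and Ingrid as recipient with a different setting — every other fact differs on at least one backgrounded slot. So no fact refutes it.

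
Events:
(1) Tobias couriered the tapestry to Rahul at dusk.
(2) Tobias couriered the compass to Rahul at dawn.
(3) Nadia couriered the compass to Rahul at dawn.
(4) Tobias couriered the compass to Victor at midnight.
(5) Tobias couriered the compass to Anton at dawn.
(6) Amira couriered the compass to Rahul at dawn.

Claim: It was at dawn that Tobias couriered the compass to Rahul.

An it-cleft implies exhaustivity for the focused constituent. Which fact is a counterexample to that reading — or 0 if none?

Focus of the cleft: "at dawn" (the setting). Presupposed background: same agent, thing, recipient (Tobias / the compass / Rahul).
The exhaustive reading says no other setting fits that background.
No listed fact matches the background with a different setting. Exhaustivity holds.

0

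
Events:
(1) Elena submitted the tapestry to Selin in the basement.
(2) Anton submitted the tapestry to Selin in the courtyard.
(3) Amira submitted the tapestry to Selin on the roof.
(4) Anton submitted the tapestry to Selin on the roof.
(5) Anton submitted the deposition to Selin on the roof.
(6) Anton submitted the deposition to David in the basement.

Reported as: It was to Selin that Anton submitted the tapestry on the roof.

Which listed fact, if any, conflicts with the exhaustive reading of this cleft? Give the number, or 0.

0

Focus of the cleft: "Selin" (the recipient). Presupposed background: Anton as agent and the tapestry as thing and on the roof as setting.
The exhaustive reading says no other recipient fits that background.
No listed fact matches the background with a different recipient. Exhaustivity holds.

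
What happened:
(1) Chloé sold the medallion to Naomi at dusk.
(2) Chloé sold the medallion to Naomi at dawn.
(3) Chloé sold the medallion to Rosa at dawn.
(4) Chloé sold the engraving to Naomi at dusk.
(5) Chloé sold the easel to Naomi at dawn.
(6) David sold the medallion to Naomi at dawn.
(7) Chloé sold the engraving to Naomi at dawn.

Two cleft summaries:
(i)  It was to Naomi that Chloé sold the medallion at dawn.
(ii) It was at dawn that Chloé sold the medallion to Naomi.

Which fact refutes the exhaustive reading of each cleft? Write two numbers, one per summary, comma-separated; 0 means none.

(i): focus "Naomi". Looking for agent = Chloé, thing = the medallion, setting = at dawn with some other recipient — fact (3) has Rosa there. Refuted.
(ii): focus "at dawn". Looking for agent = Chloé, thing = the medallion, recipient = Naomi with some other setting — fact (1) has at dusk there. Refuted.

3, 1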